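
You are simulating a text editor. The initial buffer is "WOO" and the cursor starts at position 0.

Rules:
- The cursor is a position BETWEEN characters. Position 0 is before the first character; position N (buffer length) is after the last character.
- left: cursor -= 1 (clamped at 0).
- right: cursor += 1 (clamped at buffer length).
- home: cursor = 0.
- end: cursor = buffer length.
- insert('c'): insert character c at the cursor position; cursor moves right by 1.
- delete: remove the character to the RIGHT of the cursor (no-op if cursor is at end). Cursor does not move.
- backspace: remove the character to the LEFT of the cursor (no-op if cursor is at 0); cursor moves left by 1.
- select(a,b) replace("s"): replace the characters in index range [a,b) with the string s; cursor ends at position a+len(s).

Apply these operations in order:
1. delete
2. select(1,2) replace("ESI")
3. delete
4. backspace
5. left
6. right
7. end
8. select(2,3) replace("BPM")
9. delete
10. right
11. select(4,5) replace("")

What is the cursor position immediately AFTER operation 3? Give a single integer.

Answer: 4

Derivation:
After op 1 (delete): buf='OO' cursor=0
After op 2 (select(1,2) replace("ESI")): buf='OESI' cursor=4
After op 3 (delete): buf='OESI' cursor=4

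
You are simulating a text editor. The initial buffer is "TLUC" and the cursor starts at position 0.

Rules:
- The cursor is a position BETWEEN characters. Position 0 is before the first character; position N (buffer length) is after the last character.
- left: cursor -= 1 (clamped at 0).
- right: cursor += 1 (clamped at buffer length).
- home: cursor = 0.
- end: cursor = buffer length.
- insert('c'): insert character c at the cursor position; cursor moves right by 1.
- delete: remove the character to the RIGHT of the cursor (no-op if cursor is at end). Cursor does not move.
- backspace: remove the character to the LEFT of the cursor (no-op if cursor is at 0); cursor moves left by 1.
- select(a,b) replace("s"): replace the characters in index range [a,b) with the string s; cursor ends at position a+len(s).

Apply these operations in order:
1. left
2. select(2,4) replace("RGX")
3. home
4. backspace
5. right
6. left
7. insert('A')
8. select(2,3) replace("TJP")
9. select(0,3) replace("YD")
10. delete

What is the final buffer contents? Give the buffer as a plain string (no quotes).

Answer: YDPRGX

Derivation:
After op 1 (left): buf='TLUC' cursor=0
After op 2 (select(2,4) replace("RGX")): buf='TLRGX' cursor=5
After op 3 (home): buf='TLRGX' cursor=0
After op 4 (backspace): buf='TLRGX' cursor=0
After op 5 (right): buf='TLRGX' cursor=1
After op 6 (left): buf='TLRGX' cursor=0
After op 7 (insert('A')): buf='ATLRGX' cursor=1
After op 8 (select(2,3) replace("TJP")): buf='ATTJPRGX' cursor=5
After op 9 (select(0,3) replace("YD")): buf='YDJPRGX' cursor=2
After op 10 (delete): buf='YDPRGX' cursor=2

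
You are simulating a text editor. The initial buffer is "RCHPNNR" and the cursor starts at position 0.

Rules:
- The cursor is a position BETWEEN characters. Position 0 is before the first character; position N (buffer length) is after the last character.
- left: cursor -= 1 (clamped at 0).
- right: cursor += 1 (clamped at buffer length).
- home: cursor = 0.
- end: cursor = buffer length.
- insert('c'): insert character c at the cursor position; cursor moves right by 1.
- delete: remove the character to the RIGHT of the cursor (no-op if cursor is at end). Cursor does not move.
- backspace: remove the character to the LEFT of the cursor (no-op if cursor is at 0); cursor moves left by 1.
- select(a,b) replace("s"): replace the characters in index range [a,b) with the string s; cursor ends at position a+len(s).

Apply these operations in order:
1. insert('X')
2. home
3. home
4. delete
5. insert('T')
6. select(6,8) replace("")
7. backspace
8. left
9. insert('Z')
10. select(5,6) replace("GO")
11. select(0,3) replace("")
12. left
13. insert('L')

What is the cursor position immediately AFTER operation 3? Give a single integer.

Answer: 0

Derivation:
After op 1 (insert('X')): buf='XRCHPNNR' cursor=1
After op 2 (home): buf='XRCHPNNR' cursor=0
After op 3 (home): buf='XRCHPNNR' cursor=0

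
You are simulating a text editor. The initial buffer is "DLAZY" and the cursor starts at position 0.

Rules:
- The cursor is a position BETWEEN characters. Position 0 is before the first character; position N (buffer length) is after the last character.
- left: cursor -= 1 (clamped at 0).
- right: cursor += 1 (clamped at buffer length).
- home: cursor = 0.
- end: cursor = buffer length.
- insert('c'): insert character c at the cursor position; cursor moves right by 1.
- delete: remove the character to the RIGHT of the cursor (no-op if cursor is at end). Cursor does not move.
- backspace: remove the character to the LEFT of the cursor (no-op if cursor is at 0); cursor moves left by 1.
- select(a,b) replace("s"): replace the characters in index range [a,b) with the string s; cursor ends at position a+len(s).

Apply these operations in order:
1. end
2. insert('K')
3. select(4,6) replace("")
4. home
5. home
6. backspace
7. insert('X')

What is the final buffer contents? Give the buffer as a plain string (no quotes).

After op 1 (end): buf='DLAZY' cursor=5
After op 2 (insert('K')): buf='DLAZYK' cursor=6
After op 3 (select(4,6) replace("")): buf='DLAZ' cursor=4
After op 4 (home): buf='DLAZ' cursor=0
After op 5 (home): buf='DLAZ' cursor=0
After op 6 (backspace): buf='DLAZ' cursor=0
After op 7 (insert('X')): buf='XDLAZ' cursor=1

Answer: XDLAZ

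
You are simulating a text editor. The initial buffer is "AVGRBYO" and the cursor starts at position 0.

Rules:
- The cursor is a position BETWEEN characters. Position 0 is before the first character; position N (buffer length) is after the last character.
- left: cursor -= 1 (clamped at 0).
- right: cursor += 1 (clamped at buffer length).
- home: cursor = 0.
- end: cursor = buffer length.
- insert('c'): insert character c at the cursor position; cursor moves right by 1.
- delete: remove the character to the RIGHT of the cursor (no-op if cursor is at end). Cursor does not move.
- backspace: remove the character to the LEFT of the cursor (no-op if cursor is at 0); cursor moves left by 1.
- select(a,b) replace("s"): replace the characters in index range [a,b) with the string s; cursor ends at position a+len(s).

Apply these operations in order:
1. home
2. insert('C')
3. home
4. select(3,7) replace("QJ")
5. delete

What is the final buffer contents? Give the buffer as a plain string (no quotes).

After op 1 (home): buf='AVGRBYO' cursor=0
After op 2 (insert('C')): buf='CAVGRBYO' cursor=1
After op 3 (home): buf='CAVGRBYO' cursor=0
After op 4 (select(3,7) replace("QJ")): buf='CAVQJO' cursor=5
After op 5 (delete): buf='CAVQJ' cursor=5

Answer: CAVQJ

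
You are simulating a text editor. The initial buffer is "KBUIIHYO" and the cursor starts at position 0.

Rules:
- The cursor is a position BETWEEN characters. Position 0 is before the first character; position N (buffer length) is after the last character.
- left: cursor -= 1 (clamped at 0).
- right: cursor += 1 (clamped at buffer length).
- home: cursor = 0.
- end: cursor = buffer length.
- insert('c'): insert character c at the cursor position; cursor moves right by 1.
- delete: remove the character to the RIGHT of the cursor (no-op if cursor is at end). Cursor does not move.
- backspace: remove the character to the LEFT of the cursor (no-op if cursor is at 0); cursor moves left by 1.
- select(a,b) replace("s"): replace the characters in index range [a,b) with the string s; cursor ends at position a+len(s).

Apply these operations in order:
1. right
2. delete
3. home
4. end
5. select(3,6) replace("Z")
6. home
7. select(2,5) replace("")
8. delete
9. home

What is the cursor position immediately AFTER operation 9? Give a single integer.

After op 1 (right): buf='KBUIIHYO' cursor=1
After op 2 (delete): buf='KUIIHYO' cursor=1
After op 3 (home): buf='KUIIHYO' cursor=0
After op 4 (end): buf='KUIIHYO' cursor=7
After op 5 (select(3,6) replace("Z")): buf='KUIZO' cursor=4
After op 6 (home): buf='KUIZO' cursor=0
After op 7 (select(2,5) replace("")): buf='KU' cursor=2
After op 8 (delete): buf='KU' cursor=2
After op 9 (home): buf='KU' cursor=0

Answer: 0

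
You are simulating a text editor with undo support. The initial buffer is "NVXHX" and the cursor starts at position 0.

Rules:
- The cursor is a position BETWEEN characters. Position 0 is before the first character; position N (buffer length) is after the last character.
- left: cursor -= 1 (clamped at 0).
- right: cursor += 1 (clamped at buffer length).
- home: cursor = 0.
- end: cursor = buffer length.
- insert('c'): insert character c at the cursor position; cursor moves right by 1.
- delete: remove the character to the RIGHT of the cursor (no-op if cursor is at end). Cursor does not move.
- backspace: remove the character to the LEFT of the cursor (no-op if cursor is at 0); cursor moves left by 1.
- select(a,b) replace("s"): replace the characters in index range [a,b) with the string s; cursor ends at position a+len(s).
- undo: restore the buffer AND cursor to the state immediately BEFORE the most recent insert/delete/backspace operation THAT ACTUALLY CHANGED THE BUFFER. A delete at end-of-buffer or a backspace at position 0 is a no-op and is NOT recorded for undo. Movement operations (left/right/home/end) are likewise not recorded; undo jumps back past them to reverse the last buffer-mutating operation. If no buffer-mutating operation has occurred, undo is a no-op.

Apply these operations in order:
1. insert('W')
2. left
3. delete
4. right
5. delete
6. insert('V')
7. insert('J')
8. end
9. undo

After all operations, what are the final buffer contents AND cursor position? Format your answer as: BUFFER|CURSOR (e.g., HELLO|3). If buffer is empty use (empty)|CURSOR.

Answer: NVXHX|2

Derivation:
After op 1 (insert('W')): buf='WNVXHX' cursor=1
After op 2 (left): buf='WNVXHX' cursor=0
After op 3 (delete): buf='NVXHX' cursor=0
After op 4 (right): buf='NVXHX' cursor=1
After op 5 (delete): buf='NXHX' cursor=1
After op 6 (insert('V')): buf='NVXHX' cursor=2
After op 7 (insert('J')): buf='NVJXHX' cursor=3
After op 8 (end): buf='NVJXHX' cursor=6
After op 9 (undo): buf='NVXHX' cursor=2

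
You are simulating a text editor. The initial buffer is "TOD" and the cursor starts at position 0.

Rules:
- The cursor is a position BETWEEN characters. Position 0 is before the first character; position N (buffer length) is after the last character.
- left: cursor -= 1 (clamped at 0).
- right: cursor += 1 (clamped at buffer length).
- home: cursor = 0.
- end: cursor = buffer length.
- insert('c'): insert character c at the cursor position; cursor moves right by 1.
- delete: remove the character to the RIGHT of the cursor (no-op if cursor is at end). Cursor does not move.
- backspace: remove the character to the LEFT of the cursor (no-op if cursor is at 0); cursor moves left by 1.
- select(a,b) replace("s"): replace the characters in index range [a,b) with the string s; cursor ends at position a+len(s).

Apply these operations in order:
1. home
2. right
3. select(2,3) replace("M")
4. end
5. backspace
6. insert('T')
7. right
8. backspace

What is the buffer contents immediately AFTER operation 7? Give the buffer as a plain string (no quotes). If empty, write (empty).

Answer: TOT

Derivation:
After op 1 (home): buf='TOD' cursor=0
After op 2 (right): buf='TOD' cursor=1
After op 3 (select(2,3) replace("M")): buf='TOM' cursor=3
After op 4 (end): buf='TOM' cursor=3
After op 5 (backspace): buf='TO' cursor=2
After op 6 (insert('T')): buf='TOT' cursor=3
After op 7 (right): buf='TOT' cursor=3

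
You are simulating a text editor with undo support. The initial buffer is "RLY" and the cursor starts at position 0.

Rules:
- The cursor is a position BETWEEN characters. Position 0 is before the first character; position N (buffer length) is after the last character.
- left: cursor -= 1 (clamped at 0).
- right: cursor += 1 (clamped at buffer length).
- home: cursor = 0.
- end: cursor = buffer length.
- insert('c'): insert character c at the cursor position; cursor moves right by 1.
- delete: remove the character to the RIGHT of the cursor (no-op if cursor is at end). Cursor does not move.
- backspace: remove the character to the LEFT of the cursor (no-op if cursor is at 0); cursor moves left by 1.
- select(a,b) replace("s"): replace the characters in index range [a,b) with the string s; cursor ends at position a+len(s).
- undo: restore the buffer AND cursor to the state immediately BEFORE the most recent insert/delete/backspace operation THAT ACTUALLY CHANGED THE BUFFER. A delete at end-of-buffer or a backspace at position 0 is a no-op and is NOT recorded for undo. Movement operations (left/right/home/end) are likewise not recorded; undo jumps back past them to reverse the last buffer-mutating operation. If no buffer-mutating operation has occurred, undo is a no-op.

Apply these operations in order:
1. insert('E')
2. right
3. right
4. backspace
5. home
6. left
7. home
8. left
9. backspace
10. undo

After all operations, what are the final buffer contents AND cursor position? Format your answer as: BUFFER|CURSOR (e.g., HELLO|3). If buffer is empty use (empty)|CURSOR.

After op 1 (insert('E')): buf='ERLY' cursor=1
After op 2 (right): buf='ERLY' cursor=2
After op 3 (right): buf='ERLY' cursor=3
After op 4 (backspace): buf='ERY' cursor=2
After op 5 (home): buf='ERY' cursor=0
After op 6 (left): buf='ERY' cursor=0
After op 7 (home): buf='ERY' cursor=0
After op 8 (left): buf='ERY' cursor=0
After op 9 (backspace): buf='ERY' cursor=0
After op 10 (undo): buf='ERLY' cursor=3

Answer: ERLY|3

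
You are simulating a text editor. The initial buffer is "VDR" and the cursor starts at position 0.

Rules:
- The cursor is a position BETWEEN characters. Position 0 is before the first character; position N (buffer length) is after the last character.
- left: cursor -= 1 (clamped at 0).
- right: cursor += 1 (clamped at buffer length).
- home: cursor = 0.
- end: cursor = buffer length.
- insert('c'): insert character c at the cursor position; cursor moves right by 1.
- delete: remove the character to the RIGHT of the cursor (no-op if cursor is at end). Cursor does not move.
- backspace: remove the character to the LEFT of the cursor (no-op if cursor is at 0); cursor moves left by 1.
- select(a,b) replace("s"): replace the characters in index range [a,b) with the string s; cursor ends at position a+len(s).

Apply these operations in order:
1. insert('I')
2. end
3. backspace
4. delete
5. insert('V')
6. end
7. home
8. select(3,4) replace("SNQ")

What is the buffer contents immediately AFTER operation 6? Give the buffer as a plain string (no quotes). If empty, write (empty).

Answer: IVDV

Derivation:
After op 1 (insert('I')): buf='IVDR' cursor=1
After op 2 (end): buf='IVDR' cursor=4
After op 3 (backspace): buf='IVD' cursor=3
After op 4 (delete): buf='IVD' cursor=3
After op 5 (insert('V')): buf='IVDV' cursor=4
After op 6 (end): buf='IVDV' cursor=4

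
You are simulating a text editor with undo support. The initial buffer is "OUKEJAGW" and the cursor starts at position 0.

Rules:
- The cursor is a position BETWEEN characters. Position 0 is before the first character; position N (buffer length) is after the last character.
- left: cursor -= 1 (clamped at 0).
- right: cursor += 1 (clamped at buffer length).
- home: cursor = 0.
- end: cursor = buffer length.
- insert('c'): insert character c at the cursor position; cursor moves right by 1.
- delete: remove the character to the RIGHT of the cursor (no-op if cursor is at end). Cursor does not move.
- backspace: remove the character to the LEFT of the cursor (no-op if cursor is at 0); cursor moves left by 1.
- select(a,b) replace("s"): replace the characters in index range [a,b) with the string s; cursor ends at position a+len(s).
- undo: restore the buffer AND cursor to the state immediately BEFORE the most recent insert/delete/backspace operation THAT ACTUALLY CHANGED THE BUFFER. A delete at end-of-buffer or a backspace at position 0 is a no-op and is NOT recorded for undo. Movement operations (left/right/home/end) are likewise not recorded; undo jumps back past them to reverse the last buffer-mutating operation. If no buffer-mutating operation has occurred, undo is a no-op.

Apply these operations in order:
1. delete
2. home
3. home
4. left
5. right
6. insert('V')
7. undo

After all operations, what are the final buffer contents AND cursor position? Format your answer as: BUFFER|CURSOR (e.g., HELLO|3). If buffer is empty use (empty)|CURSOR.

After op 1 (delete): buf='UKEJAGW' cursor=0
After op 2 (home): buf='UKEJAGW' cursor=0
After op 3 (home): buf='UKEJAGW' cursor=0
After op 4 (left): buf='UKEJAGW' cursor=0
After op 5 (right): buf='UKEJAGW' cursor=1
After op 6 (insert('V')): buf='UVKEJAGW' cursor=2
After op 7 (undo): buf='UKEJAGW' cursor=1

Answer: UKEJAGW|1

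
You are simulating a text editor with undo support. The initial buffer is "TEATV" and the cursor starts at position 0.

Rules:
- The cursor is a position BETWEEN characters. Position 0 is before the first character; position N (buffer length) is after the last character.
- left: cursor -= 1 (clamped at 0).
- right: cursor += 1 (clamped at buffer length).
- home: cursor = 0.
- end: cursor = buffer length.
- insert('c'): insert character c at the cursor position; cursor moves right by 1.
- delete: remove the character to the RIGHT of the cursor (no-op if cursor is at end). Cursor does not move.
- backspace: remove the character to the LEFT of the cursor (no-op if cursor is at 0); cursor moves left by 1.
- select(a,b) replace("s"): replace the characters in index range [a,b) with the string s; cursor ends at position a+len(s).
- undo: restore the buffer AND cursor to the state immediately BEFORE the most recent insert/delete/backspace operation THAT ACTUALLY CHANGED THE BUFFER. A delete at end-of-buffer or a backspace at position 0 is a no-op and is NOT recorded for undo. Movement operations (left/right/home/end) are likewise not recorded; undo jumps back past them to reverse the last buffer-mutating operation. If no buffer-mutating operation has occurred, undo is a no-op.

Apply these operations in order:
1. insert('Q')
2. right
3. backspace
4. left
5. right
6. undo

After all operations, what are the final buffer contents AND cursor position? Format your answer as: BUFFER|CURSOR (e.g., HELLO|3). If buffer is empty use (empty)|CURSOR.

After op 1 (insert('Q')): buf='QTEATV' cursor=1
After op 2 (right): buf='QTEATV' cursor=2
After op 3 (backspace): buf='QEATV' cursor=1
After op 4 (left): buf='QEATV' cursor=0
After op 5 (right): buf='QEATV' cursor=1
After op 6 (undo): buf='QTEATV' cursor=2

Answer: QTEATV|2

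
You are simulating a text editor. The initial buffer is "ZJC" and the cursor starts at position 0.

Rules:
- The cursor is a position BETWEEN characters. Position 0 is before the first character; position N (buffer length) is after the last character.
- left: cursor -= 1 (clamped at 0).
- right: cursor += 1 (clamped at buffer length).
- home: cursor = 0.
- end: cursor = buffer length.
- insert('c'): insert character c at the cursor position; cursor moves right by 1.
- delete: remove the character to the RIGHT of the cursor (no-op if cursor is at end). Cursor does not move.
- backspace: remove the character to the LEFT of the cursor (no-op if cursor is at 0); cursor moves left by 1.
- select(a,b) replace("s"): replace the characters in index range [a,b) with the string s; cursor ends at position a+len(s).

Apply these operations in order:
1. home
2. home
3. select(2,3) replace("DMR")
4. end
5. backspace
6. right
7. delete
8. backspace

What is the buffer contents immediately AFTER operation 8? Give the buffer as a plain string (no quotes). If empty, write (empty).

After op 1 (home): buf='ZJC' cursor=0
After op 2 (home): buf='ZJC' cursor=0
After op 3 (select(2,3) replace("DMR")): buf='ZJDMR' cursor=5
After op 4 (end): buf='ZJDMR' cursor=5
After op 5 (backspace): buf='ZJDM' cursor=4
After op 6 (right): buf='ZJDM' cursor=4
After op 7 (delete): buf='ZJDM' cursor=4
After op 8 (backspace): buf='ZJD' cursor=3

Answer: ZJD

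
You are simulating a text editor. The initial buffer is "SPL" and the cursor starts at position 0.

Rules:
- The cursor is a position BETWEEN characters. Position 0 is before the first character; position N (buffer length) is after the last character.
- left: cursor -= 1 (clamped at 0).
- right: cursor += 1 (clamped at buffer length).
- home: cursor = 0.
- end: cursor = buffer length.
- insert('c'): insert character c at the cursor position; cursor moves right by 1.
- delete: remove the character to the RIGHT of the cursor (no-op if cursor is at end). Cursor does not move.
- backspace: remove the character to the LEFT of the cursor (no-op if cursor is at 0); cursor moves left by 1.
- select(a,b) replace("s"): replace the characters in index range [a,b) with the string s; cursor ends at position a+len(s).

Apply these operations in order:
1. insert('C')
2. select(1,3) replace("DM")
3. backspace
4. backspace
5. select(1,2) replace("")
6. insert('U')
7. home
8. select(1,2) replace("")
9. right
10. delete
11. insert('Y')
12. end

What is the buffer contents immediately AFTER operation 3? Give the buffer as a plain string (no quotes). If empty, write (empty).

Answer: CDL

Derivation:
After op 1 (insert('C')): buf='CSPL' cursor=1
After op 2 (select(1,3) replace("DM")): buf='CDML' cursor=3
After op 3 (backspace): buf='CDL' cursor=2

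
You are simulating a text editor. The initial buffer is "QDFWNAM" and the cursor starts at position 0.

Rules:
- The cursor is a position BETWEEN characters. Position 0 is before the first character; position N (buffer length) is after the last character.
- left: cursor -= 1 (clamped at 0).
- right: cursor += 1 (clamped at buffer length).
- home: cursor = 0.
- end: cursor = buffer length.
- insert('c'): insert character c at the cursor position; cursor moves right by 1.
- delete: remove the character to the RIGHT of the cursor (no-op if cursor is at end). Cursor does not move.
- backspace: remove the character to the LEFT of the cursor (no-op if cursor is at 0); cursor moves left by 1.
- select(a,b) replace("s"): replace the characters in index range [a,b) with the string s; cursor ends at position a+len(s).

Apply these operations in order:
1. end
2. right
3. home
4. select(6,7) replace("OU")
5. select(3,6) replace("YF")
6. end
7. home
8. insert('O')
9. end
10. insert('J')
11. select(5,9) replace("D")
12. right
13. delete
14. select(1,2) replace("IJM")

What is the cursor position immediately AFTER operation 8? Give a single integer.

After op 1 (end): buf='QDFWNAM' cursor=7
After op 2 (right): buf='QDFWNAM' cursor=7
After op 3 (home): buf='QDFWNAM' cursor=0
After op 4 (select(6,7) replace("OU")): buf='QDFWNAOU' cursor=8
After op 5 (select(3,6) replace("YF")): buf='QDFYFOU' cursor=5
After op 6 (end): buf='QDFYFOU' cursor=7
After op 7 (home): buf='QDFYFOU' cursor=0
After op 8 (insert('O')): buf='OQDFYFOU' cursor=1

Answer: 1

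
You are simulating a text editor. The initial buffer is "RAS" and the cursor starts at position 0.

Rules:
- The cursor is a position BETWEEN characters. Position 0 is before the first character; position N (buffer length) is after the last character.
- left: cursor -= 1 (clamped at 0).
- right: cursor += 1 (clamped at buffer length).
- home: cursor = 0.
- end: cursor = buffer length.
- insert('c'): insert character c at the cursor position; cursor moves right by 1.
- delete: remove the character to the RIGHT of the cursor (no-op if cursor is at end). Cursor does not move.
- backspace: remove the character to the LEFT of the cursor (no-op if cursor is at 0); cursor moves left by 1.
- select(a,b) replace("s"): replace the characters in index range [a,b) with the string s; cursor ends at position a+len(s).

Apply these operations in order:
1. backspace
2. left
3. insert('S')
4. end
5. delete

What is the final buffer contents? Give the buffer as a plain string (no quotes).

After op 1 (backspace): buf='RAS' cursor=0
After op 2 (left): buf='RAS' cursor=0
After op 3 (insert('S')): buf='SRAS' cursor=1
After op 4 (end): buf='SRAS' cursor=4
After op 5 (delete): buf='SRAS' cursor=4

Answer: SRAS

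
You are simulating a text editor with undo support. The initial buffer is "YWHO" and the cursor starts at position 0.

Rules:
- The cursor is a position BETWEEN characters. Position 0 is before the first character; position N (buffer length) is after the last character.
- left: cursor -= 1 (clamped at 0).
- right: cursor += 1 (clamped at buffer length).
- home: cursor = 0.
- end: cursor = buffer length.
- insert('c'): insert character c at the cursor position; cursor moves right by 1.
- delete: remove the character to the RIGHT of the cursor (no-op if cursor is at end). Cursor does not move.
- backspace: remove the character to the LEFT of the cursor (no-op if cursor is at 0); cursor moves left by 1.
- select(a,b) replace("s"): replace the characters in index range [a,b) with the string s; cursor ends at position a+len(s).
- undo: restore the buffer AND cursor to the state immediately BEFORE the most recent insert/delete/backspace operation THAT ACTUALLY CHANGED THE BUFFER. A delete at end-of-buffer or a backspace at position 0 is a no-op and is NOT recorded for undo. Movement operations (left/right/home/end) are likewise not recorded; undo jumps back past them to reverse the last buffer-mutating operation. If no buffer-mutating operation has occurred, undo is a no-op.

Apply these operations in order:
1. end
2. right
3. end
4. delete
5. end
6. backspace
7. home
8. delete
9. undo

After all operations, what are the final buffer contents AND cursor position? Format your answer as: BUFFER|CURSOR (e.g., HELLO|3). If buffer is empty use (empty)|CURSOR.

Answer: YWH|0

Derivation:
After op 1 (end): buf='YWHO' cursor=4
After op 2 (right): buf='YWHO' cursor=4
After op 3 (end): buf='YWHO' cursor=4
After op 4 (delete): buf='YWHO' cursor=4
After op 5 (end): buf='YWHO' cursor=4
After op 6 (backspace): buf='YWH' cursor=3
After op 7 (home): buf='YWH' cursor=0
After op 8 (delete): buf='WH' cursor=0
After op 9 (undo): buf='YWH' cursor=0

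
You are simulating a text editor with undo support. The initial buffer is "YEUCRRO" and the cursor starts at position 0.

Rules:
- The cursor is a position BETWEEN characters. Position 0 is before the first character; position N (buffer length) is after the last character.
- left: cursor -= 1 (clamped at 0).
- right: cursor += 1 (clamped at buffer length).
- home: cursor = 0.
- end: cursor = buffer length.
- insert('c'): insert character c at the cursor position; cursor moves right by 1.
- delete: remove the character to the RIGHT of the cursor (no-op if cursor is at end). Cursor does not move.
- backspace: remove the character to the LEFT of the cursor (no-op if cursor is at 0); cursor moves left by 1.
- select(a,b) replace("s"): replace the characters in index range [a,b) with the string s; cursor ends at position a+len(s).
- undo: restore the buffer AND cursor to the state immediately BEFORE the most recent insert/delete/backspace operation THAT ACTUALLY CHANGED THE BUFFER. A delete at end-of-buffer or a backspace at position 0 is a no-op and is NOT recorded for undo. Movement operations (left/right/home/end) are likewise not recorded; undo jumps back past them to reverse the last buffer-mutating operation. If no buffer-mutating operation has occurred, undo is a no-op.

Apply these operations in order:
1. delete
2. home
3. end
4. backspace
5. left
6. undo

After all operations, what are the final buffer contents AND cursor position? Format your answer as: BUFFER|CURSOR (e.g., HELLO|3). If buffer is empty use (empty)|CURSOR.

After op 1 (delete): buf='EUCRRO' cursor=0
After op 2 (home): buf='EUCRRO' cursor=0
After op 3 (end): buf='EUCRRO' cursor=6
After op 4 (backspace): buf='EUCRR' cursor=5
After op 5 (left): buf='EUCRR' cursor=4
After op 6 (undo): buf='EUCRRO' cursor=6

Answer: EUCRRO|6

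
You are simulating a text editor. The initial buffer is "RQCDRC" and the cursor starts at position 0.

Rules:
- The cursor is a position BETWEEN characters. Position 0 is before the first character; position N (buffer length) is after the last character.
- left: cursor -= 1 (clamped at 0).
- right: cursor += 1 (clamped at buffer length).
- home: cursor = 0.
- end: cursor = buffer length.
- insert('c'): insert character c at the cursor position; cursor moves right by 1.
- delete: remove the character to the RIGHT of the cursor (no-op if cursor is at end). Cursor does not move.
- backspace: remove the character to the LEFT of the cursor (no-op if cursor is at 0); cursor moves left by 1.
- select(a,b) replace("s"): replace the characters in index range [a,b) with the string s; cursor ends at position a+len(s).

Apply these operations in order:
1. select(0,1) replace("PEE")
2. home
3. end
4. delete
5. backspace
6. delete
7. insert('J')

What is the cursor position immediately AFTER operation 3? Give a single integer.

Answer: 8

Derivation:
After op 1 (select(0,1) replace("PEE")): buf='PEEQCDRC' cursor=3
After op 2 (home): buf='PEEQCDRC' cursor=0
After op 3 (end): buf='PEEQCDRC' cursor=8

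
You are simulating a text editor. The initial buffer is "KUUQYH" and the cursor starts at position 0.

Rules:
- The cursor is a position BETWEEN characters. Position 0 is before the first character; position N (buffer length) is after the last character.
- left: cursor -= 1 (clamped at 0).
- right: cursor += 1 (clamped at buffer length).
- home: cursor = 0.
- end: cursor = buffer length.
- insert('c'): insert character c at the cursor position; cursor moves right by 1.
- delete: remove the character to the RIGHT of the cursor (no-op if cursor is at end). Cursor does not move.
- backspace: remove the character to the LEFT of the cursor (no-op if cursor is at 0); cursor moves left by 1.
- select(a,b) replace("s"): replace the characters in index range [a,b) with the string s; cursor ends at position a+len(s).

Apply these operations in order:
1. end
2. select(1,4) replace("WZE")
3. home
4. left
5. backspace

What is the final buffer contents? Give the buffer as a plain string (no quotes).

After op 1 (end): buf='KUUQYH' cursor=6
After op 2 (select(1,4) replace("WZE")): buf='KWZEYH' cursor=4
After op 3 (home): buf='KWZEYH' cursor=0
After op 4 (left): buf='KWZEYH' cursor=0
After op 5 (backspace): buf='KWZEYH' cursor=0

Answer: KWZEYH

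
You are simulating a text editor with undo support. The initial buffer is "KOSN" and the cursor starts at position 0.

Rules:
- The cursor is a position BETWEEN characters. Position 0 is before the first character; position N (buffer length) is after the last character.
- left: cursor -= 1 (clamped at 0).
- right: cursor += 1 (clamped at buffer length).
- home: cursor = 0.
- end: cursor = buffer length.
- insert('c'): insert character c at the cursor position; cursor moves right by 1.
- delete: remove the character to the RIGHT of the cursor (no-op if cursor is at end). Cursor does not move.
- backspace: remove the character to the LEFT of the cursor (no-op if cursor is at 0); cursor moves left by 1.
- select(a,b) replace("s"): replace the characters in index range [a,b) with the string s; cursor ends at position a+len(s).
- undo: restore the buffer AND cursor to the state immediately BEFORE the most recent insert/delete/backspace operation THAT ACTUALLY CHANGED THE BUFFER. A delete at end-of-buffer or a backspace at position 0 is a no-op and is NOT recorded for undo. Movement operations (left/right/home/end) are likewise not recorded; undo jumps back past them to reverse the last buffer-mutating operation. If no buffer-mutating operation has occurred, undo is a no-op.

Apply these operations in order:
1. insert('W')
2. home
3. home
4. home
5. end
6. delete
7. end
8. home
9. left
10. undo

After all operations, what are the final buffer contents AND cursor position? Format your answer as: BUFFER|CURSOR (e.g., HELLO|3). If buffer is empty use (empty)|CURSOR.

Answer: KOSN|0

Derivation:
After op 1 (insert('W')): buf='WKOSN' cursor=1
After op 2 (home): buf='WKOSN' cursor=0
After op 3 (home): buf='WKOSN' cursor=0
After op 4 (home): buf='WKOSN' cursor=0
After op 5 (end): buf='WKOSN' cursor=5
After op 6 (delete): buf='WKOSN' cursor=5
After op 7 (end): buf='WKOSN' cursor=5
After op 8 (home): buf='WKOSN' cursor=0
After op 9 (left): buf='WKOSN' cursor=0
After op 10 (undo): buf='KOSN' cursor=0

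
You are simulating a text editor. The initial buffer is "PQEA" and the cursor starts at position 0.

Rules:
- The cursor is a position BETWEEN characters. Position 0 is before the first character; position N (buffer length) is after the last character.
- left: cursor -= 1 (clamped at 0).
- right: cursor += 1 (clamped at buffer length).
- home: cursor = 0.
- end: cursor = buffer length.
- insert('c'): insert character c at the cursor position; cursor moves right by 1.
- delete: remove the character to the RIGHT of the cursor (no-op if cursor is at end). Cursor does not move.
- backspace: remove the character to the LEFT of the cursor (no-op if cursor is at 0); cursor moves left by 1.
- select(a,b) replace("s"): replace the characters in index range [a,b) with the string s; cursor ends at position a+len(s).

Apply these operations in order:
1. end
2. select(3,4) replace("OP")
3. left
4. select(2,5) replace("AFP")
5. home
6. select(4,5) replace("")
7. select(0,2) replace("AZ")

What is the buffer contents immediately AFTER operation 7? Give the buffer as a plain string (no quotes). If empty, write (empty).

After op 1 (end): buf='PQEA' cursor=4
After op 2 (select(3,4) replace("OP")): buf='PQEOP' cursor=5
After op 3 (left): buf='PQEOP' cursor=4
After op 4 (select(2,5) replace("AFP")): buf='PQAFP' cursor=5
After op 5 (home): buf='PQAFP' cursor=0
After op 6 (select(4,5) replace("")): buf='PQAF' cursor=4
After op 7 (select(0,2) replace("AZ")): buf='AZAF' cursor=2

Answer: AZAF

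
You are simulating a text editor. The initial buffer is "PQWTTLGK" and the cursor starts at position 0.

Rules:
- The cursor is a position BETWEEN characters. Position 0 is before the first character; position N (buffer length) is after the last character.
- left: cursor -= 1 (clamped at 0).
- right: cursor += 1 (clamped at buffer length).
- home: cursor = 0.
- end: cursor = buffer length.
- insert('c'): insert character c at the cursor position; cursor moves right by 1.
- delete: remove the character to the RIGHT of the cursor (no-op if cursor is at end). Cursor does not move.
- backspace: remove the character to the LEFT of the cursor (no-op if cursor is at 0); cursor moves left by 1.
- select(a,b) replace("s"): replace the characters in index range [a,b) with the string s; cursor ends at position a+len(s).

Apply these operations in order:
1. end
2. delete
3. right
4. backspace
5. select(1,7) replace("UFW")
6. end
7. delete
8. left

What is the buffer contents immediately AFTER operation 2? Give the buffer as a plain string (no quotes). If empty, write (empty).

Answer: PQWTTLGK

Derivation:
After op 1 (end): buf='PQWTTLGK' cursor=8
After op 2 (delete): buf='PQWTTLGK' cursor=8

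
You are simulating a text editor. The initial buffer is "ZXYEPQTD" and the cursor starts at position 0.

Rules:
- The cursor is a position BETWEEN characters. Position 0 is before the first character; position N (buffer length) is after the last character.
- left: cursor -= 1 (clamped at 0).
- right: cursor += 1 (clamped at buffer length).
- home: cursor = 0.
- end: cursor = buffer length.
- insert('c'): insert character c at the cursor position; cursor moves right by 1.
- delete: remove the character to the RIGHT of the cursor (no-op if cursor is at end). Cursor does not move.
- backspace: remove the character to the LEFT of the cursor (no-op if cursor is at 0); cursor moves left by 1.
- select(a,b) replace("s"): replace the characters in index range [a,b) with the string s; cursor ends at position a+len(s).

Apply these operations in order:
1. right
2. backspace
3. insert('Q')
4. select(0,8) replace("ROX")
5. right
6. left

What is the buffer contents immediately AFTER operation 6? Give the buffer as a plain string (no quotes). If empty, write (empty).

After op 1 (right): buf='ZXYEPQTD' cursor=1
After op 2 (backspace): buf='XYEPQTD' cursor=0
After op 3 (insert('Q')): buf='QXYEPQTD' cursor=1
After op 4 (select(0,8) replace("ROX")): buf='ROX' cursor=3
After op 5 (right): buf='ROX' cursor=3
After op 6 (left): buf='ROX' cursor=2

Answer: ROX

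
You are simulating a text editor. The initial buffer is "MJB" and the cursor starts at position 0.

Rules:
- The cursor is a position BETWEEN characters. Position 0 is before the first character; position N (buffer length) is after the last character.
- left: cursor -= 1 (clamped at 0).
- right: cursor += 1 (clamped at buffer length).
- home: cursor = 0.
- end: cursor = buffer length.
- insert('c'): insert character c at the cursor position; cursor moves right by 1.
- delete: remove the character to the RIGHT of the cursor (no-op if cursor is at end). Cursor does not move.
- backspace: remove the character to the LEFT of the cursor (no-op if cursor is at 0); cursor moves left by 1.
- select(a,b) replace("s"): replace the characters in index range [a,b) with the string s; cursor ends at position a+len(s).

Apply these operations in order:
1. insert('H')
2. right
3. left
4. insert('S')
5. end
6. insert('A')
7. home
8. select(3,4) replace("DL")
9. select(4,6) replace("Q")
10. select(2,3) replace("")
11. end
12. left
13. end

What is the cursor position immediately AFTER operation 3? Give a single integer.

Answer: 1

Derivation:
After op 1 (insert('H')): buf='HMJB' cursor=1
After op 2 (right): buf='HMJB' cursor=2
After op 3 (left): buf='HMJB' cursor=1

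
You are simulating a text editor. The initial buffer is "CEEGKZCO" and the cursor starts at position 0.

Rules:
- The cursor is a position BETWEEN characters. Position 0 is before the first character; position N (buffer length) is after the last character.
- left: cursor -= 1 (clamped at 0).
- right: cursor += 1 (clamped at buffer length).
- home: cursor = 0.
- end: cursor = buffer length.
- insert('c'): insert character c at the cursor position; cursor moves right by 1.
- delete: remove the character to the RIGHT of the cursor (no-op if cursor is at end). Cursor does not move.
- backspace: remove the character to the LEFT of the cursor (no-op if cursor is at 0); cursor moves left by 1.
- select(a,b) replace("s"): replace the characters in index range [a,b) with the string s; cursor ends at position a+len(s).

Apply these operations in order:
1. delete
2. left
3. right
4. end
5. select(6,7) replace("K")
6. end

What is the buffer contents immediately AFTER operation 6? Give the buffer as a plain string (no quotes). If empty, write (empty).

After op 1 (delete): buf='EEGKZCO' cursor=0
After op 2 (left): buf='EEGKZCO' cursor=0
After op 3 (right): buf='EEGKZCO' cursor=1
After op 4 (end): buf='EEGKZCO' cursor=7
After op 5 (select(6,7) replace("K")): buf='EEGKZCK' cursor=7
After op 6 (end): buf='EEGKZCK' cursor=7

Answer: EEGKZCK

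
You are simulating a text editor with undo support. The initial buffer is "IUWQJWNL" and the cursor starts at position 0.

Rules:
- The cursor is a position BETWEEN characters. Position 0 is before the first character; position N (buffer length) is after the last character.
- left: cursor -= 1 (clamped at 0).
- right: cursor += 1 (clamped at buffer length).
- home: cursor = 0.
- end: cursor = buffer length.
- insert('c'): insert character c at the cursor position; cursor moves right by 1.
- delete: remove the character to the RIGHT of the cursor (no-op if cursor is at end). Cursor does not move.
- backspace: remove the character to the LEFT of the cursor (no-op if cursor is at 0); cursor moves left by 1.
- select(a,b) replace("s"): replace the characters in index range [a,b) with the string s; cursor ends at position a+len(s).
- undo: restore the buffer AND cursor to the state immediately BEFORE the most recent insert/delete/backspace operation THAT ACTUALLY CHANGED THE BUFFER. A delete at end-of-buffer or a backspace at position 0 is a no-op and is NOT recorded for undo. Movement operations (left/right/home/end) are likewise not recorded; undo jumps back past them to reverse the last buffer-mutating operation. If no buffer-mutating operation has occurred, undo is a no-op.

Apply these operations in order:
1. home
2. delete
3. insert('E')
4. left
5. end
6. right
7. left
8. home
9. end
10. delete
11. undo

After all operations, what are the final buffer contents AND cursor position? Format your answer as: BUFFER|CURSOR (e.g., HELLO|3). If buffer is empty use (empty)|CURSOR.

After op 1 (home): buf='IUWQJWNL' cursor=0
After op 2 (delete): buf='UWQJWNL' cursor=0
After op 3 (insert('E')): buf='EUWQJWNL' cursor=1
After op 4 (left): buf='EUWQJWNL' cursor=0
After op 5 (end): buf='EUWQJWNL' cursor=8
After op 6 (right): buf='EUWQJWNL' cursor=8
After op 7 (left): buf='EUWQJWNL' cursor=7
After op 8 (home): buf='EUWQJWNL' cursor=0
After op 9 (end): buf='EUWQJWNL' cursor=8
After op 10 (delete): buf='EUWQJWNL' cursor=8
After op 11 (undo): buf='UWQJWNL' cursor=0

Answer: UWQJWNL|0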